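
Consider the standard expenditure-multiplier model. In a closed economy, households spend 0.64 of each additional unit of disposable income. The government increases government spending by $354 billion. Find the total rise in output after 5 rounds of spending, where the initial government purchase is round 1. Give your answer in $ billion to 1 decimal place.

$877.7 billion

Round 1 adds ΔG = $354 billion; each later round is MPC = 0.64 times the previous.
After 5 rounds: 354 + 226.56 + 144.9984 + 92.798976 + 59.39134464 = ΔG·(1 − c^5)/(1 − c) = 354 × (1 − 0.1073741824)/0.36 ≈ $877.7 billion.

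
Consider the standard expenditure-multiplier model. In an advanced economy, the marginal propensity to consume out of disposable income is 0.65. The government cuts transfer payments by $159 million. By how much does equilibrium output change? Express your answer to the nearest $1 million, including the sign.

The transfer change shifts disposable income by −$159 million, so first-round consumption changes by c·ΔTR = 0.65 × (−$159 million) = −$103.35 million.
Expenditure multiplier = 1/(1 − MPC) = 1/(1 − 0.65) = 1/0.35 ≈ 2.857.
The transfer multiplier is c × k ≈ 1.857, so ΔY = k × (c·ΔTR) = (−$103.35 million) / 0.35 ≈ −$295 million.

−$295 million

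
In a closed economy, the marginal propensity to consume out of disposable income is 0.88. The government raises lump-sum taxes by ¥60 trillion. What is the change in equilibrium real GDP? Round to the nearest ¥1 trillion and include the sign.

−¥440 trillion

A lump-sum tax change of +¥60 trillion shifts disposable income by −¥60 trillion; first-round consumption changes by −c × ΔT = −0.88 × (+¥60 trillion) = −¥52.8 trillion.
Expenditure multiplier = 1/(1 − MPC) = 1/(1 − 0.88) = 1/0.12 ≈ 8.333.
The tax multiplier is −c × k ≈ −7.333, so ΔY = k × (−c·ΔT) = (−¥52.8 trillion) / 0.12 = −¥440 trillion.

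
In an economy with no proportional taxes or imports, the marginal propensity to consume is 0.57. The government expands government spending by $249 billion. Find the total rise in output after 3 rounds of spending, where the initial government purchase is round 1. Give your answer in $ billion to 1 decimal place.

Round 1 adds ΔG = $249 billion; each later round is MPC = 0.57 times the previous.
After 3 rounds: 249 + 141.93 + 80.9001 = ΔG·(1 − c^3)/(1 − c) = 249 × (1 − 0.185193)/0.43 ≈ $471.8 billion.

$471.8 billion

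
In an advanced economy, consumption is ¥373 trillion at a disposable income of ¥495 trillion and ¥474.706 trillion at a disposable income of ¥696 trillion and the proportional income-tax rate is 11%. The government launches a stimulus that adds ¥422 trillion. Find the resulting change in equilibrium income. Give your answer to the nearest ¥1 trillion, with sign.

MPC = ΔC/ΔYd = (474.706 − 373)/(696 − 495) = 101.706/201 = 0.506.
Spending multiplier = 1/(1 − c(1−t)) = 1/(1 − 0.506×0.89) = 1/0.54966 ≈ 1.819.
ΔY = k × ΔG = (+¥422 trillion) / 0.54966 ≈ +¥768 trillion.

+¥768 trillion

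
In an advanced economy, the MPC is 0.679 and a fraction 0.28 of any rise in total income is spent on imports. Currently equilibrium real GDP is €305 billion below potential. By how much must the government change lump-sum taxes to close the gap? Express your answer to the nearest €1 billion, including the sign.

−€270 billion

Spending multiplier = 1/(1 − c + m) = 1/(1 − 0.679 + 0.28) = 1/0.601 ≈ 1.664.
Tax multiplier = −c·k = −0.679/0.601 ≈ −1.13. Need ΔY = +€305 billion, so ΔT = ΔY/(−c·k) = −(+€305 billion) × 0.601 / 0.679 ≈ −€270 billion.
The government should cut lump-sum taxes by €270 billion.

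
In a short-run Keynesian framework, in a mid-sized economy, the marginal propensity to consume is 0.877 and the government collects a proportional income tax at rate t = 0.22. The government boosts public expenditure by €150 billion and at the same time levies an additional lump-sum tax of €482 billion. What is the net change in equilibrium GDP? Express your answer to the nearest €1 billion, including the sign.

−€863 billion

Expenditure multiplier = 1/(1 − c(1−t)) = 1/(1 − 0.877×0.78) = 1/0.31594 ≈ 3.165.
ΔG contributes k·ΔG = (+€150 billion) / 0.31594 ≈ +€474.8 billion.
ΔT of +€482 billion changes first-round spending by −c·ΔT = −€422.714 billion, contributing k·(−c·ΔT) = (−€422.714 billion) / 0.31594 ≈ −€1,338 billion.
Net ΔY = k(ΔG − c·ΔT) = (−€272.714 billion) / 0.31594 ≈ −€863 billion.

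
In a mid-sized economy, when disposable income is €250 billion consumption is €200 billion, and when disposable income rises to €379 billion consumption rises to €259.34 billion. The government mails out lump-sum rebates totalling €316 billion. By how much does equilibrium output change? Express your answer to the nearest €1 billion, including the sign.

+€269 billion

MPC = ΔC/ΔYd = (259.34 − 200)/(379 − 250) = 59.34/129 = 0.46.
A lump-sum tax change of −€316 billion shifts disposable income by +€316 billion; first-round consumption changes by −c × ΔT = −0.46 × (−€316 billion) = +€145.36 billion.
Expenditure multiplier = 1/(1 − MPC) = 1/(1 − 0.46) = 1/0.54 ≈ 1.852.
The tax multiplier is −c × k ≈ −0.852, so ΔY = k × (−c·ΔT) = (+€145.36 billion) / 0.54 ≈ +€269 billion.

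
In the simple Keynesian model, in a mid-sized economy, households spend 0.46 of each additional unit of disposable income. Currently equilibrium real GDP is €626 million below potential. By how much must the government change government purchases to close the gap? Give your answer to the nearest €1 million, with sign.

Spending multiplier = 1/(1 − MPC) = 1/(1 − 0.46) = 1/0.54 ≈ 1.852.
Need ΔY = +€626 million, so ΔG = ΔY/k = (+€626 million) × 0.54 ≈ +€338 million.
The government should increase government purchases by €338 million.

+€338 million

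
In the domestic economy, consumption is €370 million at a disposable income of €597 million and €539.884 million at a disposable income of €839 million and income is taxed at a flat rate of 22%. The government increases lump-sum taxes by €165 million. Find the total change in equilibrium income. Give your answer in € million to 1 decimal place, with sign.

MPC = ΔC/ΔYd = (539.884 − 370)/(839 − 597) = 169.884/242 = 0.702.
A lump-sum tax change of +€165 million shifts disposable income by −€165 million; first-round consumption changes by −c × ΔT = −0.702 × (+€165 million) = −€115.83 million.
Expenditure multiplier = 1/(1 − c(1−t)) = 1/(1 − 0.702×0.78) = 1/0.45244 ≈ 2.21.
The tax multiplier is −c × k ≈ −1.552, so ΔY = k × (−c·ΔT) = (−€115.83 million) / 0.45244 ≈ −€256 million.

−€256.0 million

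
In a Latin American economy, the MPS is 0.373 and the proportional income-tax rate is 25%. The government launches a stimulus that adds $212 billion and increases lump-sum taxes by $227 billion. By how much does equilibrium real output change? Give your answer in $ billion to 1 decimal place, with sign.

MPC = 1 − MPS = 1 − 0.373 = 0.627.
Expenditure multiplier = 1/(1 − c(1−t)) = 1/(1 − 0.627×0.75) = 1/0.52975 ≈ 1.888.
ΔG contributes k·ΔG = (+$212 billion) / 0.52975 ≈ +$400.2 billion.
ΔT of +$227 billion changes first-round spending by −c·ΔT = −$142.329 billion, contributing k·(−c·ΔT) = (−$142.329 billion) / 0.52975 ≈ −$268.7 billion.
Net ΔY = k(ΔG − c·ΔT) = (+$69.671 billion) / 0.52975 ≈ +$131.5 billion.

+$131.5 billion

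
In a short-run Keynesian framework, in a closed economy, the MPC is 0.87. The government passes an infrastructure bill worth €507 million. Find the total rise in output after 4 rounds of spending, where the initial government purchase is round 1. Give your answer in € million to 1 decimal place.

€1,665.7 million

Round 1 adds ΔG = €507 million; each later round is MPC = 0.87 times the previous.
After 4 rounds: 507 + 441.09 + 383.7483 + 333.861021 = ΔG·(1 − c^4)/(1 − c) = 507 × (1 − 0.57289761)/0.13 ≈ €1,665.7 million.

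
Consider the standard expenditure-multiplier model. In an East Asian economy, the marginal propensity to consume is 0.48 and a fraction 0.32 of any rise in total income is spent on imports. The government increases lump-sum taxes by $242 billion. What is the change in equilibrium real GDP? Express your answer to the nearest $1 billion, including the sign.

−$138 billion

A lump-sum tax change of +$242 billion shifts disposable income by −$242 billion; first-round consumption changes by −c × ΔT = −0.48 × (+$242 billion) = −$116.16 billion.
Expenditure multiplier = 1/(1 − c + m) = 1/(1 − 0.48 + 0.32) = 1/0.84 ≈ 1.19.
The tax multiplier is −c × k ≈ −0.571, so ΔY = k × (−c·ΔT) = (−$116.16 billion) / 0.84 ≈ −$138 billion.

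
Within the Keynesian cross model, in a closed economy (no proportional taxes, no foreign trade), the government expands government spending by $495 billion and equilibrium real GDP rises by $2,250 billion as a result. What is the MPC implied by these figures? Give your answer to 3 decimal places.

Implied spending multiplier k = ΔY/ΔG = 2,250/495 ≈ 4.5455.
Since k = 1/(1 − MPC), MPC = 1 − 1/k = 1 − ΔG/ΔY = 1 − 495/2,250 = 0.780.

0.780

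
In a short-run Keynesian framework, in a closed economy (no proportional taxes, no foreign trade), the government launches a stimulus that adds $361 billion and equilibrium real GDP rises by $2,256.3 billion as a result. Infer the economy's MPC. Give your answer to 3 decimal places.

0.840

Implied spending multiplier k = ΔY/ΔG = 2,256.3/361 ≈ 6.2501.
Since k = 1/(1 − MPC), MPC = 1 − 1/k = 1 − ΔG/ΔY = 1 − 361/2,256.3 ≈ 0.840.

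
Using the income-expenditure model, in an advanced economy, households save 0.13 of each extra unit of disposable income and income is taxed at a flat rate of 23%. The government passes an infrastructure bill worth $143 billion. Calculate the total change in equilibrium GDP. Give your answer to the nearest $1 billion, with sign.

MPC = 1 − MPS = 1 − 0.13 = 0.87.
Spending multiplier = 1/(1 − c(1−t)) = 1/(1 − 0.87×0.77) = 1/0.3301 ≈ 3.029.
ΔY = k × ΔG = (+$143 billion) / 0.3301 ≈ +$433 billion.

+$433 billion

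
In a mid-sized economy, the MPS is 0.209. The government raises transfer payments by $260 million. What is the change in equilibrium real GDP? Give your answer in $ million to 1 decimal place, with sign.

MPC = 1 − MPS = 1 − 0.209 = 0.791.
The transfer change shifts disposable income by +$260 million, so first-round consumption changes by c·ΔTR = 0.791 × (+$260 million) = +$205.66 million.
Expenditure multiplier = 1/(1 − MPC) = 1/(1 − 0.791) = 1/0.209 ≈ 4.785.
The transfer multiplier is c × k ≈ 3.785, so ΔY = k × (c·ΔTR) = (+$205.66 million) / 0.209 ≈ +$984 million.

+$984.0 million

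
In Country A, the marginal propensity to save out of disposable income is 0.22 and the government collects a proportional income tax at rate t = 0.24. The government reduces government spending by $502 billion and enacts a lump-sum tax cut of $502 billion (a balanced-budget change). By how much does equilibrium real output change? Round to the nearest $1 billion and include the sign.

−$271 billion

MPC = 1 − MPS = 1 − 0.22 = 0.78.
Expenditure multiplier = 1/(1 − c(1−t)) = 1/(1 − 0.78×0.76) = 1/0.4072 ≈ 2.456.
ΔG contributes k·ΔG = (−$502 billion) / 0.4072 ≈ −$1,232.8 billion.
ΔT of −$502 billion changes first-round spending by −c·ΔT = +$391.56 billion, contributing k·(−c·ΔT) = (+$391.56 billion) / 0.4072 ≈ +$961.6 billion.
Net ΔY = k(ΔG − c·ΔT) = (−$110.44 billion) / 0.4072 ≈ −$271 billion.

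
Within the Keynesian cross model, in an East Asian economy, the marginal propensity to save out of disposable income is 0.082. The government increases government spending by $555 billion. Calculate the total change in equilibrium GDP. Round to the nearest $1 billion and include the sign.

+$6,768 billion

MPC = 1 − MPS = 1 − 0.082 = 0.918.
Expenditure multiplier = 1/(1 − MPC) = 1/(1 − 0.918) = 1/0.082 ≈ 12.195.
ΔY = k × ΔG = (+$555 billion) / 0.082 ≈ +$6,768 billion.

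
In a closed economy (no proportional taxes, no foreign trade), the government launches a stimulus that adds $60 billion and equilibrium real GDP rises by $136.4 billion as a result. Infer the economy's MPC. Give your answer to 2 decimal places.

Implied spending multiplier k = ΔY/ΔG = 136.4/60 ≈ 2.2733.
Since k = 1/(1 − MPC), MPC = 1 − 1/k = 1 − ΔG/ΔY = 1 − 60/136.4 ≈ 0.56.

0.56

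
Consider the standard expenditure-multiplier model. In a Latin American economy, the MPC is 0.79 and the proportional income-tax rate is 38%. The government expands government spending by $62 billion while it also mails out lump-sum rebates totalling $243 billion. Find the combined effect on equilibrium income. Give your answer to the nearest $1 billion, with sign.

Expenditure multiplier = 1/(1 − c(1−t)) = 1/(1 − 0.79×0.62) = 1/0.5102 ≈ 1.96.
ΔG contributes k·ΔG = (+$62 billion) / 0.5102 ≈ +$121.5 billion.
ΔT of −$243 billion changes first-round spending by −c·ΔT = +$191.97 billion, contributing k·(−c·ΔT) = (+$191.97 billion) / 0.5102 ≈ +$376.3 billion.
Net ΔY = k(ΔG − c·ΔT) = (+$253.97 billion) / 0.5102 ≈ +$498 billion.

+$498 billion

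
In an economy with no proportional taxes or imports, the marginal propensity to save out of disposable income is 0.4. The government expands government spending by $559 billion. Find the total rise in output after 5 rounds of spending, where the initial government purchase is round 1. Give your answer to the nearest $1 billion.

$1,289 billion

MPC = 1 − MPS = 1 − 0.4 = 0.6.
Round 1 adds ΔG = $559 billion; each later round is MPC = 0.6 times the previous.
After 5 rounds: 559 + 335.4 + 201.24 + 120.744 + 72.4464 = ΔG·(1 − c^5)/(1 − c) = 559 × (1 − 0.07776)/0.4 ≈ $1,289 billion.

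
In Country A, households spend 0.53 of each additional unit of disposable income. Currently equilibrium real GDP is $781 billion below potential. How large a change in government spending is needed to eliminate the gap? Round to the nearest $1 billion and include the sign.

Spending multiplier = 1/(1 − MPC) = 1/(1 − 0.53) = 1/0.47 ≈ 2.128.
Need ΔY = +$781 billion, so ΔG = ΔY/k = (+$781 billion) × 0.47 ≈ +$367 billion.
The government should increase government spending by $367 billion.

+$367 billion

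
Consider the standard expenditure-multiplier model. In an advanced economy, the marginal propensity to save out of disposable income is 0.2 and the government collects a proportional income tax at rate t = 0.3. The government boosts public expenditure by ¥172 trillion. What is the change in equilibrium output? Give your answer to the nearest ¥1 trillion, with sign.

+¥391 trillion

MPC = 1 − MPS = 1 − 0.2 = 0.8.
Government-spending multiplier = 1/(1 − c(1−t)) = 1/(1 − 0.8×0.7) = 1/0.44 ≈ 2.273.
ΔY = k × ΔG = (+¥172 trillion) / 0.44 ≈ +¥391 trillion.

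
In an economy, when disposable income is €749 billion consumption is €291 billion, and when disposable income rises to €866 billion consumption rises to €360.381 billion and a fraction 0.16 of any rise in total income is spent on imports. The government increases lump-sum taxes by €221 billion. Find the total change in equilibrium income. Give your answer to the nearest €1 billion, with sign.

MPC = ΔC/ΔYd = (360.381 − 291)/(866 − 749) = 69.381/117 = 0.593.
A lump-sum tax change of +€221 billion shifts disposable income by −€221 billion; first-round consumption changes by −c × ΔT = −0.593 × (+€221 billion) = −€131.053 billion.
Expenditure multiplier = 1/(1 − c + m) = 1/(1 − 0.593 + 0.16) = 1/0.567 ≈ 1.764.
The tax multiplier is −c × k ≈ −1.046, so ΔY = k × (−c·ΔT) = (−€131.053 billion) / 0.567 ≈ −€231 billion.

−€231 billion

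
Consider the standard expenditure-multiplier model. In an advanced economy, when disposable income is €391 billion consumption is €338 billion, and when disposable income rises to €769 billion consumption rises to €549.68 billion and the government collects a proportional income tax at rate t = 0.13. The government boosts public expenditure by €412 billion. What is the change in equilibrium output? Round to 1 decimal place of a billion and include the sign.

+€803.4 billion

MPC = ΔC/ΔYd = (549.68 − 338)/(769 − 391) = 211.68/378 = 0.56.
Government-spending multiplier = 1/(1 − c(1−t)) = 1/(1 − 0.56×0.87) = 1/0.5128 ≈ 1.95.
ΔY = k × ΔG = (+€412 billion) / 0.5128 ≈ +€803.4 billion.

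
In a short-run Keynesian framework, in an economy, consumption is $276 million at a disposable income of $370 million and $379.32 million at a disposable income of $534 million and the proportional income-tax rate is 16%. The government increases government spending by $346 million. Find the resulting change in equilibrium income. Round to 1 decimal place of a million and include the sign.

MPC = ΔC/ΔYd = (379.32 − 276)/(534 − 370) = 103.32/164 = 0.63.
Spending multiplier = 1/(1 − c(1−t)) = 1/(1 − 0.63×0.84) = 1/0.4708 ≈ 2.124.
ΔY = k × ΔG = (+$346 million) / 0.4708 ≈ +$734.9 million.

+$734.9 million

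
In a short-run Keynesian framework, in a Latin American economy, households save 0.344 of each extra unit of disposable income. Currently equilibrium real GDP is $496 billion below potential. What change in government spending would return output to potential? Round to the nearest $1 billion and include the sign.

MPC = 1 − MPS = 1 − 0.344 = 0.656.
Spending multiplier = 1/(1 − MPC) = 1/(1 − 0.656) = 1/0.344 ≈ 2.907.
Need ΔY = +$496 billion, so ΔG = ΔY/k = (+$496 billion) × 0.344 ≈ +$171 billion.
The government should increase government spending by $171 billion.

+$171 billion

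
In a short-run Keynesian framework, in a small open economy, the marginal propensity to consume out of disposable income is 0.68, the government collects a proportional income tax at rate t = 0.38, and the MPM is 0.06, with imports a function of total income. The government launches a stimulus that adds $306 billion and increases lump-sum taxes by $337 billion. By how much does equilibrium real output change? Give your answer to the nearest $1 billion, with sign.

Expenditure multiplier = 1/(1 − c(1−t) + m) = 1/(1 − 0.68×0.62 + 0.06) = 1/0.6384 ≈ 1.566.
ΔG contributes k·ΔG = (+$306 billion) / 0.6384 ≈ +$479.3 billion.
ΔT of +$337 billion changes first-round spending by −c·ΔT = −$229.16 billion, contributing k·(−c·ΔT) = (−$229.16 billion) / 0.6384 ≈ −$359 billion.
Net ΔY = k(ΔG − c·ΔT) = (+$76.84 billion) / 0.6384 ≈ +$120 billion.

+$120 billion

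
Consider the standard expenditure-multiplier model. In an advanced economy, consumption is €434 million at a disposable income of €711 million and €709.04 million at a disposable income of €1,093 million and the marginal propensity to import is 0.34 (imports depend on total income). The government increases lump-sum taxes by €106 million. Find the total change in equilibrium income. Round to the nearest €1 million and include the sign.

−€123 million

MPC = ΔC/ΔYd = (709.04 − 434)/(1,093 − 711) = 275.04/382 = 0.72.
A lump-sum tax change of +€106 million shifts disposable income by −€106 million; first-round consumption changes by −c × ΔT = −0.72 × (+€106 million) = −€76.32 million.
Expenditure multiplier = 1/(1 − c + m) = 1/(1 − 0.72 + 0.34) = 1/0.62 ≈ 1.613.
The tax multiplier is −c × k ≈ −1.161, so ΔY = k × (−c·ΔT) = (−€76.32 million) / 0.62 ≈ −€123 million.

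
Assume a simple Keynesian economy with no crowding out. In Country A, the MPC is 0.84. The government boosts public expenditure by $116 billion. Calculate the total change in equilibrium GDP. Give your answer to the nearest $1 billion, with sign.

Spending multiplier = 1/(1 − MPC) = 1/(1 − 0.84) = 1/0.16 = 6.25.
ΔY = k × ΔG = (+$116 billion) / 0.16 = +$725 billion.

+$725 billion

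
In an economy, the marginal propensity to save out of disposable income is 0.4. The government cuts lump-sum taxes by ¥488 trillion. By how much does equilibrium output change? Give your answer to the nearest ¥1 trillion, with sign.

MPC = 1 − MPS = 1 − 0.4 = 0.6.
A lump-sum tax change of −¥488 trillion shifts disposable income by +¥488 trillion; first-round consumption changes by −c × ΔT = −0.6 × (−¥488 trillion) = +¥292.8 trillion.
Expenditure multiplier = 1/(1 − MPC) = 1/(1 − 0.6) = 1/0.4 = 2.5.
The tax multiplier is −c × k = −1.5, so ΔY = k × (−c·ΔT) = (+¥292.8 trillion) / 0.4 = +¥732 trillion.

+¥732 trillion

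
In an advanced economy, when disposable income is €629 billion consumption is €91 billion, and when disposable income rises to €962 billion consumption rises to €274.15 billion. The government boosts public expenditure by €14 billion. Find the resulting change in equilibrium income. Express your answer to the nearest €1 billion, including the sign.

MPC = ΔC/ΔYd = (274.15 − 91)/(962 − 629) = 183.15/333 = 0.55.
Expenditure multiplier = 1/(1 − MPC) = 1/(1 − 0.55) = 1/0.45 ≈ 2.222.
ΔY = k × ΔG = (+€14 billion) / 0.45 ≈ +€31 billion.

+€31 billion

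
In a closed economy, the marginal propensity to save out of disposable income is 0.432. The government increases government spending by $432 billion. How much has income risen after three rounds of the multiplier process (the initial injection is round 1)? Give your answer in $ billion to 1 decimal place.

$816.7 billion

MPC = 1 − MPS = 1 − 0.432 = 0.568.
Round 1 adds ΔG = $432 billion; each later round is MPC = 0.568 times the previous.
After 3 rounds: 432 + 245.376 + 139.373568 = ΔG·(1 − c^3)/(1 − c) = 432 × (1 − 0.183250432)/0.432 ≈ $816.7 billion.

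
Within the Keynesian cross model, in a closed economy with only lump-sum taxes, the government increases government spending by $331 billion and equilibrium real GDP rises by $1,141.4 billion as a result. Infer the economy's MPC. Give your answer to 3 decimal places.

0.710

Implied spending multiplier k = ΔY/ΔG = 1,141.4/331 ≈ 3.4483.
Since k = 1/(1 − MPC), MPC = 1 − 1/k = 1 − ΔG/ΔY = 1 − 331/1,141.4 ≈ 0.710.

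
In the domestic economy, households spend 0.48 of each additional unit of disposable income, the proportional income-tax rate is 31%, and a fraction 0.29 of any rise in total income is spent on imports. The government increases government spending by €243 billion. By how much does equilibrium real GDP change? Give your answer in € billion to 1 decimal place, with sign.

Expenditure multiplier = 1/(1 − c(1−t) + m) = 1/(1 − 0.48×0.69 + 0.29) = 1/0.9588 ≈ 1.043.
ΔY = k × ΔG = (+€243 billion) / 0.9588 ≈ +€253.4 billion.

+€253.4 billion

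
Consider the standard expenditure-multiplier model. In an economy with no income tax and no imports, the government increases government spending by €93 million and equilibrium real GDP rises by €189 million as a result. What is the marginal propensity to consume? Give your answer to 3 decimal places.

Implied spending multiplier k = ΔY/ΔG = 189/93 ≈ 2.0323.
Since k = 1/(1 − MPC), MPC = 1 − 1/k = 1 − ΔG/ΔY = 1 − 93/189 ≈ 0.508.

0.508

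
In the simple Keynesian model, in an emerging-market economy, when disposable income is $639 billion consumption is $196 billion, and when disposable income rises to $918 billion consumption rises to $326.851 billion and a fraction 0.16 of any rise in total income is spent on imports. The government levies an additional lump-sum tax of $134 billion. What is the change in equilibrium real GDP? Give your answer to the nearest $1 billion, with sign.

MPC = ΔC/ΔYd = (326.851 − 196)/(918 − 639) = 130.851/279 = 0.469.
A lump-sum tax change of +$134 billion shifts disposable income by −$134 billion; first-round consumption changes by −c × ΔT = −0.469 × (+$134 billion) = −$62.846 billion.
Expenditure multiplier = 1/(1 − c + m) = 1/(1 − 0.469 + 0.16) = 1/0.691 ≈ 1.447.
The tax multiplier is −c × k ≈ −0.679, so ΔY = k × (−c·ΔT) = (−$62.846 billion) / 0.691 ≈ −$91 billion.

−$91 billion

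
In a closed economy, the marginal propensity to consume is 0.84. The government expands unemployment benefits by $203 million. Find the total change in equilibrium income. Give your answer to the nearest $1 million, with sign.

+$1,066 million

The transfer change shifts disposable income by +$203 million, so first-round consumption changes by c·ΔTR = 0.84 × (+$203 million) = +$170.52 million.
Expenditure multiplier = 1/(1 − MPC) = 1/(1 − 0.84) = 1/0.16 = 6.25.
The transfer multiplier is c × k = 5.25, so ΔY = k × (c·ΔTR) = (+$170.52 million) / 0.16 ≈ +$1,066 million.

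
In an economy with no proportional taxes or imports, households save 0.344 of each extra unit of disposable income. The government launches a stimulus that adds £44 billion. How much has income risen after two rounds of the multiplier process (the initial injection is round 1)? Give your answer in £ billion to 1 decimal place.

MPC = 1 − MPS = 1 − 0.344 = 0.656.
Round 1 adds ΔG = £44 billion; each later round is MPC = 0.656 times the previous.
After 2 rounds: 44 + 28.864 = ΔG·(1 − c^2)/(1 − c) = 44 × (1 − 0.430336)/0.344 ≈ £72.9 billion.

£72.9 billion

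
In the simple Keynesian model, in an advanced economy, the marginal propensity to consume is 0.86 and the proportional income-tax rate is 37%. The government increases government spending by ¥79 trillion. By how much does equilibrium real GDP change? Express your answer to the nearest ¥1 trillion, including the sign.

Expenditure multiplier = 1/(1 − c(1−t)) = 1/(1 − 0.86×0.63) = 1/0.4582 ≈ 2.182.
ΔY = k × ΔG = (+¥79 trillion) / 0.4582 ≈ +¥172 trillion.

+¥172 trillion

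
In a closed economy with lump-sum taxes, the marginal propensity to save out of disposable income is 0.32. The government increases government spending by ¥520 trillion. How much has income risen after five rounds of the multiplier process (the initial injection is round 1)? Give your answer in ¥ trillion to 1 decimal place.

¥1,388.7 trillion

MPC = 1 − MPS = 1 − 0.32 = 0.68.
Round 1 adds ΔG = ¥520 trillion; each later round is MPC = 0.68 times the previous.
After 5 rounds: 520 + 353.6 + 240.448 + 163.50464 + 111.1831552 = ΔG·(1 − c^5)/(1 − c) = 520 × (1 − 0.1453933568)/0.32 ≈ ¥1,388.7 trillion.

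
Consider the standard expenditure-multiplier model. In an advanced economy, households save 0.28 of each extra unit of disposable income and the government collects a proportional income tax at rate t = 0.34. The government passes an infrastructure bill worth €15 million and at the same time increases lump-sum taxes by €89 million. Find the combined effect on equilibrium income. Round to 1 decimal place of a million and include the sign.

MPC = 1 − MPS = 1 − 0.28 = 0.72.
Expenditure multiplier = 1/(1 − c(1−t)) = 1/(1 − 0.72×0.66) = 1/0.5248 ≈ 1.905.
ΔG contributes k·ΔG = (+€15 million) / 0.5248 ≈ +€28.6 million.
ΔT of +€89 million changes first-round spending by −c·ΔT = −€64.08 million, contributing k·(−c·ΔT) = (−€64.08 million) / 0.5248 ≈ −€122.1 million.
Net ΔY = k(ΔG − c·ΔT) = (−€49.08 million) / 0.5248 ≈ −€93.5 million.

−€93.5 million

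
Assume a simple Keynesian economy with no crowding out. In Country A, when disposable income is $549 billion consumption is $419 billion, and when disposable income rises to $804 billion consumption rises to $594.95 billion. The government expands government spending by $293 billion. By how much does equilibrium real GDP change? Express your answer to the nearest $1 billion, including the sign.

MPC = ΔC/ΔYd = (594.95 − 419)/(804 − 549) = 175.95/255 = 0.69.
Spending multiplier = 1/(1 − MPC) = 1/(1 − 0.69) = 1/0.31 ≈ 3.226.
ΔY = k × ΔG = (+$293 billion) / 0.31 ≈ +$945 billion.

+$945 billion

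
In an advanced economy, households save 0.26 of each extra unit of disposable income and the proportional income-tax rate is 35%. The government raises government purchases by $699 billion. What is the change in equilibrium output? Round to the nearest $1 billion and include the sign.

MPC = 1 − MPS = 1 − 0.26 = 0.74.
Government-spending multiplier = 1/(1 − c(1−t)) = 1/(1 − 0.74×0.65) = 1/0.519 ≈ 1.927.
ΔY = k × ΔG = (+$699 billion) / 0.519 ≈ +$1,347 billion.

+$1,347 billion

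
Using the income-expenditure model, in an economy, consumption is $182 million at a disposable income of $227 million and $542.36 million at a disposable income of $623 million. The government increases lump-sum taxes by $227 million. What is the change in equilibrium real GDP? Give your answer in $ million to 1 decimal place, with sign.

MPC = ΔC/ΔYd = (542.36 − 182)/(623 − 227) = 360.36/396 = 0.91.
A lump-sum tax change of +$227 million shifts disposable income by −$227 million; first-round consumption changes by −c × ΔT = −0.91 × (+$227 million) = −$206.57 million.
Expenditure multiplier = 1/(1 − MPC) = 1/(1 − 0.91) = 1/0.09 ≈ 11.111.
The tax multiplier is −c × k ≈ −10.111, so ΔY = k × (−c·ΔT) = (−$206.57 million) / 0.09 ≈ −$2,295.2 million.

−$2,295.2 million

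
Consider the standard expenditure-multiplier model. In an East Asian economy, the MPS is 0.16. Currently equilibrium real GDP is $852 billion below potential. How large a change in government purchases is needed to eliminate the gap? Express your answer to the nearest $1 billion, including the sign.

+$136 billion

MPC = 1 − MPS = 1 − 0.16 = 0.84.
Spending multiplier = 1/(1 − MPC) = 1/(1 − 0.84) = 1/0.16 = 6.25.
Need ΔY = +$852 billion, so ΔG = ΔY/k = (+$852 billion) × 0.16 ≈ +$136 billion.
The government should increase government purchases by $136 billion.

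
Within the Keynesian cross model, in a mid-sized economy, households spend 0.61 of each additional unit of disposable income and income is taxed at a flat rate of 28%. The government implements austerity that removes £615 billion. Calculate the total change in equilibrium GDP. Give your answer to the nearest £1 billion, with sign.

−£1,097 billion

Spending multiplier = 1/(1 − c(1−t)) = 1/(1 − 0.61×0.72) = 1/0.5608 ≈ 1.783.
ΔY = k × ΔG = (−£615 billion) / 0.5608 ≈ −£1,097 billion.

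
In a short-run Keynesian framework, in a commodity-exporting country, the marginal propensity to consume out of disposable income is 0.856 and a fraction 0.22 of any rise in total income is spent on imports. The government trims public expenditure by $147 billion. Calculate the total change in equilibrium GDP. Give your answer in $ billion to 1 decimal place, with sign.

Expenditure multiplier = 1/(1 − c + m) = 1/(1 − 0.856 + 0.22) = 1/0.364 ≈ 2.747.
ΔY = k × ΔG = (−$147 billion) / 0.364 ≈ −$403.8 billion.

−$403.8 billion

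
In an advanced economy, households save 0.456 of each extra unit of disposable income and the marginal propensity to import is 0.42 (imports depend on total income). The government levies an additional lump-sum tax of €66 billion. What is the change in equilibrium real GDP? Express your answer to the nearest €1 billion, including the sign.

−€41 billion

MPC = 1 − MPS = 1 − 0.456 = 0.544.
A lump-sum tax change of +€66 billion shifts disposable income by −€66 billion; first-round consumption changes by −c × ΔT = −0.544 × (+€66 billion) = −€35.904 billion.
Expenditure multiplier = 1/(1 − c + m) = 1/(1 − 0.544 + 0.42) = 1/0.876 ≈ 1.142.
The tax multiplier is −c × k ≈ −0.621, so ΔY = k × (−c·ΔT) = (−€35.904 billion) / 0.876 ≈ −€41 billion.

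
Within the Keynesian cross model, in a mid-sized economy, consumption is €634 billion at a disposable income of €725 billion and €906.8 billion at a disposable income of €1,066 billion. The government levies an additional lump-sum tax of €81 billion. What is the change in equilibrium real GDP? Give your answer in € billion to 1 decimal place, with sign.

MPC = ΔC/ΔYd = (906.8 − 634)/(1,066 − 725) = 272.8/341 = 0.8.
A lump-sum tax change of +€81 billion shifts disposable income by −€81 billion; first-round consumption changes by −c × ΔT = −0.8 × (+€81 billion) = −€64.8 billion.
Expenditure multiplier = 1/(1 − MPC) = 1/(1 − 0.8) = 1/0.2 = 5.
The tax multiplier is −c × k = −4, so ΔY = k × (−c·ΔT) = (−€64.8 billion) / 0.2 = −€324 billion.

−€324.0 billion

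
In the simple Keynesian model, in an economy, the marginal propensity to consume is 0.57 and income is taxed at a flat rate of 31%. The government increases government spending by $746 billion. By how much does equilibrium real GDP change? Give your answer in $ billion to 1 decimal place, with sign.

+$1,229.6 billion

Expenditure multiplier = 1/(1 − c(1−t)) = 1/(1 − 0.57×0.69) = 1/0.6067 ≈ 1.648.
ΔY = k × ΔG = (+$746 billion) / 0.6067 ≈ +$1,229.6 billion.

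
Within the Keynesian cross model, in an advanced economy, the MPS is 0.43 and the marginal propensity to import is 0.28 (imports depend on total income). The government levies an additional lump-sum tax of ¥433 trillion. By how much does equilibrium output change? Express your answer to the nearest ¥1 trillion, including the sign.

−¥348 trillion

MPC = 1 − MPS = 1 − 0.43 = 0.57.
A lump-sum tax change of +¥433 trillion shifts disposable income by −¥433 trillion; first-round consumption changes by −c × ΔT = −0.57 × (+¥433 trillion) = −¥246.81 trillion.
Expenditure multiplier = 1/(1 − c + m) = 1/(1 − 0.57 + 0.28) = 1/0.71 ≈ 1.408.
The tax multiplier is −c × k ≈ −0.803, so ΔY = k × (−c·ΔT) = (−¥246.81 trillion) / 0.71 ≈ −¥348 trillion.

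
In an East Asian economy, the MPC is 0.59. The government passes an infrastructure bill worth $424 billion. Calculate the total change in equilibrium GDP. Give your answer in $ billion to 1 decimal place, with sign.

+$1,034.1 billion

Spending multiplier = 1/(1 − MPC) = 1/(1 − 0.59) = 1/0.41 ≈ 2.439.
ΔY = k × ΔG = (+$424 billion) / 0.41 ≈ +$1,034.1 billion.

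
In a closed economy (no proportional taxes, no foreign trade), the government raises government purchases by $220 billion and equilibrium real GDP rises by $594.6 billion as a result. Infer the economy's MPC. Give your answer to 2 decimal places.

0.63

Implied spending multiplier k = ΔY/ΔG = 594.6/220 ≈ 2.7027.
Since k = 1/(1 − MPC), MPC = 1 − 1/k = 1 − ΔG/ΔY = 1 − 220/594.6 ≈ 0.63.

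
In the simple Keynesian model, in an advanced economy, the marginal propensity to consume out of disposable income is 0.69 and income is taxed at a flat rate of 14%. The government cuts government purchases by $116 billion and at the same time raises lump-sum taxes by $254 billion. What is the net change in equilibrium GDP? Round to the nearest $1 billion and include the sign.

−$716 billion

Expenditure multiplier = 1/(1 − c(1−t)) = 1/(1 − 0.69×0.86) = 1/0.4066 ≈ 2.459.
ΔG contributes k·ΔG = (−$116 billion) / 0.4066 ≈ −$285.3 billion.
ΔT of +$254 billion changes first-round spending by −c·ΔT = −$175.26 billion, contributing k·(−c·ΔT) = (−$175.26 billion) / 0.4066 ≈ −$431 billion.
Net ΔY = k(ΔG − c·ΔT) = (−$291.26 billion) / 0.4066 ≈ −$716 billion.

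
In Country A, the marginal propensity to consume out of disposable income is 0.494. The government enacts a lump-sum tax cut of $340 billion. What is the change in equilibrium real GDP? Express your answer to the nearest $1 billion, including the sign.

A lump-sum tax change of −$340 billion shifts disposable income by +$340 billion; first-round consumption changes by −c × ΔT = −0.494 × (−$340 billion) = +$167.96 billion.
Expenditure multiplier = 1/(1 − MPC) = 1/(1 − 0.494) = 1/0.506 ≈ 1.976.
The tax multiplier is −c × k ≈ −0.976, so ΔY = k × (−c·ΔT) = (+$167.96 billion) / 0.506 ≈ +$332 billion.

+$332 billion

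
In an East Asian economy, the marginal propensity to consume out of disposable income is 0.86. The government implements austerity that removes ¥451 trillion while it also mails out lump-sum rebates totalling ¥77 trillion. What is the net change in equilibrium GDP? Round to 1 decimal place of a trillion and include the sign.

Expenditure multiplier = 1/(1 − MPC) = 1/(1 − 0.86) = 1/0.14 ≈ 7.143.
ΔG contributes k·ΔG = (−¥451 trillion) / 0.14 ≈ −¥3,221.4 trillion.
ΔT of −¥77 trillion changes first-round spending by −c·ΔT = +¥66.22 trillion, contributing k·(−c·ΔT) = (+¥66.22 trillion) / 0.14 = +¥473 trillion.
Net ΔY = k(ΔG − c·ΔT) = (−¥384.78 trillion) / 0.14 ≈ −¥2,748.4 trillion.

−¥2,748.4 trillion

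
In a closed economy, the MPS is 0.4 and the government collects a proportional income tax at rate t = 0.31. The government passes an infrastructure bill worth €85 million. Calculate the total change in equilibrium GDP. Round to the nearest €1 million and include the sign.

MPC = 1 − MPS = 1 − 0.4 = 0.6.
Spending multiplier = 1/(1 − c(1−t)) = 1/(1 − 0.6×0.69) = 1/0.586 ≈ 1.706.
ΔY = k × ΔG = (+€85 million) / 0.586 ≈ +€145 million.

+€145 million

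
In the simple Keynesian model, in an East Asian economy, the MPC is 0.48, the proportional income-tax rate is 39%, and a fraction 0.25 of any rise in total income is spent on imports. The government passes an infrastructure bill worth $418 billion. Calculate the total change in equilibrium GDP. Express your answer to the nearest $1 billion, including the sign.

Expenditure multiplier = 1/(1 − c(1−t) + m) = 1/(1 − 0.48×0.61 + 0.25) = 1/0.9572 ≈ 1.045.
ΔY = k × ΔG = (+$418 billion) / 0.9572 ≈ +$437 billion.

+$437 billion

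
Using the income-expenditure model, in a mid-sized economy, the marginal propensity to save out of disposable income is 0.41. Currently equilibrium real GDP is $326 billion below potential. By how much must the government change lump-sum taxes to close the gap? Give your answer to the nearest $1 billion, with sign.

−$227 billion

MPC = 1 − MPS = 1 − 0.41 = 0.59.
Spending multiplier = 1/(1 − MPC) = 1/(1 − 0.59) = 1/0.41 ≈ 2.439.
Tax multiplier = −c·k = −0.59/0.41 ≈ −1.439. Need ΔY = +$326 billion, so ΔT = ΔY/(−c·k) = −(+$326 billion) × 0.41 / 0.59 ≈ −$227 billion.
The government should cut lump-sum taxes by $227 billion.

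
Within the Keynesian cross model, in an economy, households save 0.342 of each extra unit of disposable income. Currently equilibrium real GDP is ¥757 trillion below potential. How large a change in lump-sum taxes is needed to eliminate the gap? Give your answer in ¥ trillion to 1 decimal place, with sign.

MPC = 1 − MPS = 1 − 0.342 = 0.658.
Spending multiplier = 1/(1 − MPC) = 1/(1 − 0.658) = 1/0.342 ≈ 2.924.
Tax multiplier = −c·k = −0.658/0.342 ≈ −1.924. Need ΔY = +¥757 trillion, so ΔT = ΔY/(−c·k) = −(+¥757 trillion) × 0.342 / 0.658 ≈ −¥393.5 trillion.
The government should cut lump-sum taxes by ¥393.5 trillion.

−¥393.5 trillion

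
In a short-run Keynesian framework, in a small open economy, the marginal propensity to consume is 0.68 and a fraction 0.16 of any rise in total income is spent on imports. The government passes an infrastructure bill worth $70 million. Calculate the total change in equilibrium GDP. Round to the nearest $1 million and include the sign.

Government-spending multiplier = 1/(1 − c + m) = 1/(1 − 0.68 + 0.16) = 1/0.48 ≈ 2.083.
ΔY = k × ΔG = (+$70 million) / 0.48 ≈ +$146 million.

+$146 million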